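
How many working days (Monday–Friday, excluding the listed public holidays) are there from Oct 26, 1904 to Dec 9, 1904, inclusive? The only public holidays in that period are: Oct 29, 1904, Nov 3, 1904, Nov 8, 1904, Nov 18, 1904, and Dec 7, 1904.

29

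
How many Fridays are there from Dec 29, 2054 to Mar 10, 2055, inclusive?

Dec 29, 2054 is a Tuesday.
The range spans 72 days (inclusive of both endpoints).
72 = 7 × 10 + 2, so there are 10 full weeks plus 2 extra days.
Each full week contributes one Friday: 10 so far.
The 2 extra days are Tuesday, Wednesday — none qualify.
Total: 10 + 0 = 10.

10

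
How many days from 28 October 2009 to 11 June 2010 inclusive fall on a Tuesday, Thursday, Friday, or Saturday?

130

28 October 2009 is a Wednesday.
The range spans 227 days (inclusive of both endpoints).
227 = 7 × 32 + 3, so there are 32 full weeks plus 3 extra days.
Each full week contributes 4 days from the set (Tue, Thu, Fri, Sat): 32 × 4 = 128.
The 3 extra days are Wed, Thu, Fri — 2 of them qualify.
Total: 128 + 2 = 130.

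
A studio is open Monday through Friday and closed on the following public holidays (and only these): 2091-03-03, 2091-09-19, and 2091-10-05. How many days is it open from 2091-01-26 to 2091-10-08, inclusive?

2091-01-26 is a Friday.
The range spans 256 days (inclusive of both endpoints).
256 = 7 × 36 + 4, so there are 36 full weeks plus 4 extra days.
Each full week contributes 5 weekdays (Mon–Fri): 36 × 5 = 180.
The 4 extra days are Friday, Saturday, Sunday, Monday — 2 of them qualify.
Total: 180 + 2 = 182.
Holidays: 2091-03-03 (Sat); 2091-09-19 (Wed); 2091-10-05 (Fri).
2 of the 3 holidays fall on weekdays; the rest are weekends and were already excluded.
Business days: 182 − 2 = 180.

180 business days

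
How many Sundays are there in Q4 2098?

2098-10-01 is a Wednesday.
That's 92 days from start to end, counting both.
92 = 7 × 13 + 1, so there are 13 full weeks plus 1 extra day.
Each full week contributes one Sunday: 13 so far.
The 1 extra day is Wed — none qualify.
Total: 13 + 0 = 13.

13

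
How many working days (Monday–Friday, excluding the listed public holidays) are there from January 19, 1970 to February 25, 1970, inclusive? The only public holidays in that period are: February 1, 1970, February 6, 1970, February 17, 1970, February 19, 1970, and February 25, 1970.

24

January 19, 1970 is a Monday.
From January 19, 1970 to February 25, 1970 is 38 days inclusive.
38 = 7 × 5 + 3, so there are 5 full weeks plus 3 extra days.
Each full week contributes 5 weekdays (Mon–Fri): 5 × 5 = 25.
The 3 extra days are Mon, Tue, Wed — 3 of them qualify.
Total: 25 + 3 = 28.
Holidays: February 1, 1970 (Sun); February 6, 1970 (Fri); February 17, 1970 (Tue); February 19, 1970 (Thu); February 25, 1970 (Wed).
4 of the 5 holidays fall on weekdays; the rest are weekends and were already excluded.
Business days: 28 − 4 = 24.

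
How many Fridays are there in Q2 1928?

13

1928-04-01 is a Sunday.
The range spans 91 days (inclusive of both endpoints).
91 = 7 × 13, so the span is exactly 13 full weeks.
Each full week contributes one Friday: 13 so far.
Total: 13.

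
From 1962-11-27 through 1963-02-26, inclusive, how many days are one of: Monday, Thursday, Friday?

39

1962-11-27 is a Tuesday.
That's 92 days from start to end, counting both.
92 = 7 × 13 + 1, so there are 13 full weeks plus 1 extra day.
Each full week contributes 3 days from the set (Mon, Thu, Fri): 13 × 3 = 39.
The 1 extra day is Tuesday — none qualify.
Total: 39 + 0 = 39.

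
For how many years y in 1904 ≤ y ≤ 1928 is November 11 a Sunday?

Day of week of November 11 in each year:
1904: Fri, 1905: Sat, 1906: Sun ✓, 1907: Mon, 1908: Wed, 1909: Thu, 1910: Fri, 1911: Sat, 1912: Mon, 1913: Tue, 1914: Wed, 1915: Thu, 1916: Sat, 1917: Sun ✓, 1918: Mon, 1919: Tue, 1920: Thu, 1921: Fri, 1922: Sat, 1923: Sun ✓, 1924: Tue, 1925: Wed, 1926: Thu, 1927: Fri, 1928: Sun ✓
Sundays: 1906, 1917, 1923, 1928.

4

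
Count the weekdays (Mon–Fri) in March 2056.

23

Mar 1, 2056 is a Wednesday.
The range spans 31 days (inclusive of both endpoints).
31 = 7 × 4 + 3, so there are 4 full weeks plus 3 extra days.
Each full week contributes 5 weekdays (Mon–Fri): 4 × 5 = 20.
The 3 extra days are Wednesday, Thursday, Friday — 3 of them qualify.
Total: 20 + 3 = 23.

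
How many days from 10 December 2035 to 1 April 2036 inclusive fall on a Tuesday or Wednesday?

33

10 December 2035 is a Monday.
That's 114 days from start to end, counting both.
114 = 7 × 16 + 2, so there are 16 full weeks plus 2 extra days.
Each full week contributes 2 days from the set (Tue, Wed): 16 × 2 = 32.
The 2 extra days are Monday, Tuesday — 1 of them qualifies.
Total: 32 + 1 = 33.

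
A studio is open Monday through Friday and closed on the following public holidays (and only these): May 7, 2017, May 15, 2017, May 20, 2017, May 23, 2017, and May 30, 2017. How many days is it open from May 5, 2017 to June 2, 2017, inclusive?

May 5, 2017 is a Friday.
From May 5, 2017 to June 2, 2017 is 29 days inclusive.
29 = 7 × 4 + 1, so there are 4 full weeks plus 1 extra day.
Each full week contributes 5 weekdays (Mon–Fri): 4 × 5 = 20.
The 1 extra day is Friday — 1 of them qualifies.
Total: 20 + 1 = 21.
Holidays: May 7, 2017 (Sun); May 15, 2017 (Mon); May 20, 2017 (Sat); May 23, 2017 (Tue); May 30, 2017 (Tue).
3 of the 5 holidays fall on weekdays; the rest are weekends and were already excluded.
Business days: 21 − 3 = 18.

18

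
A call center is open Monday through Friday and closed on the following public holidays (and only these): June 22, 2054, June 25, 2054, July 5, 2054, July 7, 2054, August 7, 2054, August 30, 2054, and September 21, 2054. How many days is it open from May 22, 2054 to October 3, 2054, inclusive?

91

May 22, 2054 is a Friday.
From May 22, 2054 to October 3, 2054 is 135 days inclusive.
135 = 7 × 19 + 2, so there are 19 full weeks plus 2 extra days.
Each full week contributes 5 weekdays (Mon–Fri): 19 × 5 = 95.
The 2 extra days are Friday, Saturday — 1 of them qualifies.
Total: 95 + 1 = 96.
Holidays: June 22, 2054 (Mon); June 25, 2054 (Thu); July 5, 2054 (Sun); July 7, 2054 (Tue); August 7, 2054 (Fri); August 30, 2054 (Sun); September 21, 2054 (Mon).
5 of the 7 holidays fall on weekdays; the rest are weekends and were already excluded.
Business days: 96 − 5 = 91.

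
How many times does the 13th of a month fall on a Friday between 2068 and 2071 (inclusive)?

9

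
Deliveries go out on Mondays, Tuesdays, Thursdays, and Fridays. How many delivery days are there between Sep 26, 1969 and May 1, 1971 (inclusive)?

Sep 26, 1969 is a Friday.
The range spans 583 days (inclusive of both endpoints).
583 = 7 × 83 + 2, so there are 83 full weeks plus 2 extra days.
Each full week contributes 4 days from the set (Mon, Tue, Thu, Fri): 83 × 4 = 332.
The 2 extra days are Friday, Saturday — 1 of them qualifies.
Total: 332 + 1 = 333.

333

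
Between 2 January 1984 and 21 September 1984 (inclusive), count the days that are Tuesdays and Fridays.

76

2 January 1984 is a Monday.
From 2 January 1984 to 21 September 1984 is 264 days inclusive.
264 = 7 × 37 + 5, so there are 37 full weeks plus 5 extra days.
Each full week contributes 2 days from the set (Tue, Fri): 37 × 2 = 74.
The 5 extra days are Monday, Tuesday, Wednesday, Thursday, Friday — 2 of them qualify.
Total: 74 + 2 = 76.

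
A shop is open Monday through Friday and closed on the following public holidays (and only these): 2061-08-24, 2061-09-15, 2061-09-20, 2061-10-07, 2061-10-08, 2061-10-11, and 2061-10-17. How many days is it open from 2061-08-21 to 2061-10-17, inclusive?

2061-08-21 is a Sunday.
The range spans 58 days (inclusive of both endpoints).
58 = 7 × 8 + 2, so there are 8 full weeks plus 2 extra days.
Each full week contributes 5 weekdays (Mon–Fri): 8 × 5 = 40.
The 2 extra days are Sunday, Monday — 1 of them qualifies.
Total: 40 + 1 = 41.
Holidays: 2061-08-24 (Wed); 2061-09-15 (Thu); 2061-09-20 (Tue); 2061-10-07 (Fri); 2061-10-08 (Sat); 2061-10-11 (Tue); 2061-10-17 (Mon).
6 of the 7 holidays fall on weekdays; the rest are weekends and were already excluded.
Business days: 41 − 6 = 35.

35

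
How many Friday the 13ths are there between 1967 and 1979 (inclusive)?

22

Friday-the-13ths by year:
1967: Jan, Oct
1968: Sep, Dec
1969: Jun
1970: Feb, Mar, Nov
1971: Aug
1972: Oct
1973: Apr, Jul
1974: Sep, Dec
1975: Jun
1976: Feb, Aug
1977: May
1978: Jan, Oct
1979: Apr, Jul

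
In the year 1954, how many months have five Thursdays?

4

A month has five Thursdays exactly when Thursday falls within its first (length − 28) days.
Jan: 31 days, starts Fri → 5 of Fri, Sat, Sun
Feb: 28 days, starts Mon → 5 of (none)
Mar: 31 days, starts Mon → 5 of Mon, Tue, Wed
Apr: 30 days, starts Thu → 5 of Thu, Fri ✓
May: 31 days, starts Sat → 5 of Sat, Sun, Mon
Jun: 30 days, starts Tue → 5 of Tue, Wed
Jul: 31 days, starts Thu → 5 of Thu, Fri, Sat ✓
Aug: 31 days, starts Sun → 5 of Sun, Mon, Tue
Sep: 30 days, starts Wed → 5 of Wed, Thu ✓
Oct: 31 days, starts Fri → 5 of Fri, Sat, Sun
Nov: 30 days, starts Mon → 5 of Mon, Tue
Dec: 31 days, starts Wed → 5 of Wed, Thu, Fri ✓
Months with five Thursdays: Apr, Jul, Sep, Dec.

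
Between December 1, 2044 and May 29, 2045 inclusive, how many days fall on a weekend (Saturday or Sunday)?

52

December 1, 2044 is a Thursday.
From December 1, 2044 to May 29, 2045 is 180 days inclusive.
180 = 7 × 25 + 5, so there are 25 full weeks plus 5 extra days.
Each full week contributes 2 weekend days (Sat, Sun): 25 × 2 = 50.
The 5 extra days are Thursday, Friday, Saturday, Sunday, Monday — 2 of them qualify.
Total: 50 + 2 = 52.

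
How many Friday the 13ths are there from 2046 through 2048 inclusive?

6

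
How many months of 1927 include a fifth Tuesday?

A month has five Tuesdays exactly when Tuesday falls within its first (length − 28) days.
Jan: 31 days, starts Sat → 5 of Sat, Sun, Mon
Feb: 28 days, starts Tue → 5 of (none)
Mar: 31 days, starts Tue → 5 of Tue, Wed, Thu ✓
Apr: 30 days, starts Fri → 5 of Fri, Sat
May: 31 days, starts Sun → 5 of Sun, Mon, Tue ✓
Jun: 30 days, starts Wed → 5 of Wed, Thu
Jul: 31 days, starts Fri → 5 of Fri, Sat, Sun
Aug: 31 days, starts Mon → 5 of Mon, Tue, Wed ✓
Sep: 30 days, starts Thu → 5 of Thu, Fri
Oct: 31 days, starts Sat → 5 of Sat, Sun, Mon
Nov: 30 days, starts Tue → 5 of Tue, Wed ✓
Dec: 31 days, starts Thu → 5 of Thu, Fri, Sat
Months with five Tuesdays: Mar, May, Aug, Nov.

4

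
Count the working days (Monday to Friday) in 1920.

262

1920-01-01 is a Thursday.
The range spans 366 days (inclusive of both endpoints).
366 = 7 × 52 + 2, so there are 52 full weeks plus 2 extra days.
Each full week contributes 5 weekdays (Mon–Fri): 52 × 5 = 260.
The 2 extra days are Thu, Fri — 2 of them qualify.
Total: 260 + 2 = 262.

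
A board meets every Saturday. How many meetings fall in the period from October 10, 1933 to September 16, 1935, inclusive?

101 Saturdays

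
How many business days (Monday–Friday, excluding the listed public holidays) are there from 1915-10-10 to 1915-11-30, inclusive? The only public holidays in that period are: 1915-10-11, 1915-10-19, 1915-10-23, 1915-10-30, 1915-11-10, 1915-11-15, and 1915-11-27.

33 business days

1915-10-10 is a Sunday.
That's 52 days from start to end, counting both.
52 = 7 × 7 + 3, so there are 7 full weeks plus 3 extra days.
Each full week contributes 5 weekdays (Mon–Fri): 7 × 5 = 35.
The 3 extra days are Sunday, Monday, Tuesday — 2 of them qualify.
Total: 35 + 2 = 37.
Holidays: 1915-10-11 (Mon); 1915-10-19 (Tue); 1915-10-23 (Sat); 1915-10-30 (Sat); 1915-11-10 (Wed); 1915-11-15 (Mon); 1915-11-27 (Sat).
4 of the 7 holidays fall on weekdays; the rest are weekends and were already excluded.
Business days: 37 − 4 = 33.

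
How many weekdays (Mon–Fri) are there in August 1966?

23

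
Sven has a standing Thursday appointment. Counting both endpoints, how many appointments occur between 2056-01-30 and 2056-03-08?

2056-01-30 is a Sunday.
That's 39 days from start to end, counting both.
39 = 7 × 5 + 4, so there are 5 full weeks plus 4 extra days.
Each full week contributes one Thursday: 5 so far.
The 4 extra days are Sunday, Monday, Tuesday, Wednesday — none qualify.
Total: 5 + 0 = 5.

5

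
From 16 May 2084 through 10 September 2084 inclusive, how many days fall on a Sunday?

16 May 2084 is a Tuesday.
From 16 May 2084 to 10 September 2084 is 118 days inclusive.
118 = 7 × 16 + 6, so there are 16 full weeks plus 6 extra days.
Each full week contributes one Sunday: 16 so far.
The 6 extra days are Tuesday, Wednesday, Thursday, Friday, Saturday, Sunday — 1 of them qualifies.
Total: 16 + 1 = 17.

17 Sundays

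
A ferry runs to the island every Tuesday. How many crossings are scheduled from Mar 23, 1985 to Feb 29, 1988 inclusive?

153 Tuesdays

Mar 23, 1985 is a Saturday.
From Mar 23, 1985 to Feb 29, 1988 is 1074 days inclusive.
1074 = 7 × 153 + 3, so there are 153 full weeks plus 3 extra days.
Each full week contributes one Tuesday: 153 so far.
The 3 extra days are Sat, Sun, Mon — none qualify.
Total: 153 + 0 = 153.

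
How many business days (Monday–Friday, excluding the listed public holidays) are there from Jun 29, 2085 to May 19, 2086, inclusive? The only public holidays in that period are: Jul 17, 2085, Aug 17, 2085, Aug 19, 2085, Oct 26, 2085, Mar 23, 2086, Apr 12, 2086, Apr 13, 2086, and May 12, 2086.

Jun 29, 2085 is a Friday.
From Jun 29, 2085 to May 19, 2086 is 325 days inclusive.
325 = 7 × 46 + 3, so there are 46 full weeks plus 3 extra days.
Each full week contributes 5 weekdays (Mon–Fri): 46 × 5 = 230.
The 3 extra days are Fri, Sat, Sun — 1 of them qualifies.
Total: 230 + 1 = 231.
Holidays: Jul 17, 2085 (Tue); Aug 17, 2085 (Fri); Aug 19, 2085 (Sun); Oct 26, 2085 (Fri); Mar 23, 2086 (Sat); Apr 12, 2086 (Fri); Apr 13, 2086 (Sat); May 12, 2086 (Sun).
4 of the 8 holidays fall on weekdays; the rest are weekends and were already excluded.
Business days: 231 − 4 = 227.

227 business days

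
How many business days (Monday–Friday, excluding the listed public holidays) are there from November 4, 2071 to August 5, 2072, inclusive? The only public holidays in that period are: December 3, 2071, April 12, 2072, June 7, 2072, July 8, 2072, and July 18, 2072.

November 4, 2071 is a Wednesday.
The range spans 276 days (inclusive of both endpoints).
276 = 7 × 39 + 3, so there are 39 full weeks plus 3 extra days.
Each full week contributes 5 weekdays (Mon–Fri): 39 × 5 = 195.
The 3 extra days are Wednesday, Thursday, Friday — 3 of them qualify.
Total: 195 + 3 = 198.
Holidays: December 3, 2071 (Thu); April 12, 2072 (Tue); June 7, 2072 (Tue); July 8, 2072 (Fri); July 18, 2072 (Mon).
All 5 holidays fall on weekdays, so subtract 5.
Business days: 198 − 5 = 193.

193 business days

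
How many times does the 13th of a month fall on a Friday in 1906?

The 13th falls on a Friday when the month's 13th has weekday Fri.
Jan 13 is Sat; Feb 13 is Tue; Mar 13 is Tue; Apr 13 is Fri ✓; May 13 is Sun; Jun 13 is Wed; Jul 13 is Fri ✓; Aug 13 is Mon; Sep 13 is Thu; Oct 13 is Sat; Nov 13 is Tue; Dec 13 is Thu.
Friday the 13ths: Apr, Jul.

2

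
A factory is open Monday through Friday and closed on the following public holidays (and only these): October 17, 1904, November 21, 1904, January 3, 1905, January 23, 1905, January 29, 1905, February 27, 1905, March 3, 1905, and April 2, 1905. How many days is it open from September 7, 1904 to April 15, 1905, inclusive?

152

September 7, 1904 is a Wednesday.
That's 221 days from start to end, counting both.
221 = 7 × 31 + 4, so there are 31 full weeks plus 4 extra days.
Each full week contributes 5 weekdays (Mon–Fri): 31 × 5 = 155.
The 4 extra days are Wed, Thu, Fri, Sat — 3 of them qualify.
Total: 155 + 3 = 158.
Holidays: October 17, 1904 (Mon); November 21, 1904 (Mon); January 3, 1905 (Tue); January 23, 1905 (Mon); January 29, 1905 (Sun); February 27, 1905 (Mon); March 3, 1905 (Fri); April 2, 1905 (Sun).
6 of the 8 holidays fall on weekdays; the rest are weekends and were already excluded.
Business days: 158 − 6 = 152.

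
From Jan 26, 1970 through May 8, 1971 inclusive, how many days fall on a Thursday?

Jan 26, 1970 is a Monday.
From Jan 26, 1970 to May 8, 1971 is 468 days inclusive.
468 = 7 × 66 + 6, so there are 66 full weeks plus 6 extra days.
Each full week contributes one Thursday: 66 so far.
The 6 extra days are Monday, Tuesday, Wednesday, Thursday, Friday, Saturday — 1 of them qualifies.
Total: 66 + 1 = 67.

67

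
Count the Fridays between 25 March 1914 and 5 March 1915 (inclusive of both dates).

50 Fridays

25 March 1914 is a Wednesday.
From 25 March 1914 to 5 March 1915 is 346 days inclusive.
346 = 7 × 49 + 3, so there are 49 full weeks plus 3 extra days.
Each full week contributes one Friday: 49 so far.
The 3 extra days are Wednesday, Thursday, Friday — 1 of them qualifies.
Total: 49 + 1 = 50.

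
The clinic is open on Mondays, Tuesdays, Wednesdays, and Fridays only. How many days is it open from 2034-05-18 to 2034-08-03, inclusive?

2034-05-18 is a Thursday.
From 2034-05-18 to 2034-08-03 is 78 days inclusive.
78 = 7 × 11 + 1, so there are 11 full weeks plus 1 extra day.
Each full week contributes 4 days from the set (Mon, Tue, Wed, Fri): 11 × 4 = 44.
The 1 extra day is Thursday — none qualify.
Total: 44 + 0 = 44.

44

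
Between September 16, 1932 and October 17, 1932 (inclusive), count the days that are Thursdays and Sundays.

September 16, 1932 is a Friday.
From September 16, 1932 to October 17, 1932 is 32 days inclusive.
32 = 7 × 4 + 4, so there are 4 full weeks plus 4 extra days.
Each full week contributes 2 days from the set (Thu, Sun): 4 × 2 = 8.
The 4 extra days are Friday, Saturday, Sunday, Monday — 1 of them qualifies.
Total: 8 + 1 = 9.

9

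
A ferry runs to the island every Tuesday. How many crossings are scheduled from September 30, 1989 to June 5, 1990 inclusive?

September 30, 1989 is a Saturday.
The range spans 249 days (inclusive of both endpoints).
249 = 7 × 35 + 4, so there are 35 full weeks plus 4 extra days.
Each full week contributes one Tuesday: 35 so far.
The 4 extra days are Saturday, Sunday, Monday, Tuesday — 1 of them qualifies.
Total: 35 + 1 = 36.

36 Tuesdays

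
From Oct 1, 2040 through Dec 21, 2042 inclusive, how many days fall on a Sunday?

116

Oct 1, 2040 is a Monday.
That's 812 days from start to end, counting both.
812 = 7 × 116, so the span is exactly 116 full weeks.
Each full week contributes one Sunday: 116 so far.
Total: 116.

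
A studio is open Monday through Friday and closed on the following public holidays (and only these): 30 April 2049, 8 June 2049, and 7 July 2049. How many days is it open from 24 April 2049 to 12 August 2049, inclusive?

76

24 April 2049 is a Saturday.
From 24 April 2049 to 12 August 2049 is 111 days inclusive.
111 = 7 × 15 + 6, so there are 15 full weeks plus 6 extra days.
Each full week contributes 5 weekdays (Mon–Fri): 15 × 5 = 75.
The 6 extra days are Saturday, Sunday, Monday, Tuesday, Wednesday, Thursday — 4 of them qualify.
Total: 75 + 4 = 79.
Holidays: 30 April 2049 (Fri); 8 June 2049 (Tue); 7 July 2049 (Wed).
All 3 holidays fall on weekdays, so subtract 3.
Business days: 79 − 3 = 76.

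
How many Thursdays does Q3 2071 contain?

13

July 1, 2071 is a Wednesday.
That's 92 days from start to end, counting both.
92 = 7 × 13 + 1, so there are 13 full weeks plus 1 extra day.
Each full week contributes one Thursday: 13 so far.
The 1 extra day is Wednesday — none qualify.
Total: 13 + 0 = 13.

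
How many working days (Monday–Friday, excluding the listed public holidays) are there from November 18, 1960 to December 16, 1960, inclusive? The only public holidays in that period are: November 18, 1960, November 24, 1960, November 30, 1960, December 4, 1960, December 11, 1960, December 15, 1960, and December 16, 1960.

16 working days

November 18, 1960 is a Friday.
The range spans 29 days (inclusive of both endpoints).
29 = 7 × 4 + 1, so there are 4 full weeks plus 1 extra day.
Each full week contributes 5 weekdays (Mon–Fri): 4 × 5 = 20.
The 1 extra day is Friday — 1 of them qualifies.
Total: 20 + 1 = 21.
Holidays: November 18, 1960 (Fri); November 24, 1960 (Thu); November 30, 1960 (Wed); December 4, 1960 (Sun); December 11, 1960 (Sun); December 15, 1960 (Thu); December 16, 1960 (Fri).
5 of the 7 holidays fall on weekdays; the rest are weekends and were already excluded.
Business days: 21 − 5 = 16.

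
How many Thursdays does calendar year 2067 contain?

52

Jan 1, 2067 is a Saturday.
From Jan 1, 2067 to Dec 31, 2067 is 365 days inclusive.
365 = 7 × 52 + 1, so there are 52 full weeks plus 1 extra day.
Each full week contributes one Thursday: 52 so far.
The 1 extra day is Sat — none qualify.
Total: 52 + 0 = 52.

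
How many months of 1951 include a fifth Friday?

4

A month has five Fridays exactly when Friday falls within its first (length − 28) days.
Jan: 31 days, starts Mon → 5 of Mon, Tue, Wed
Feb: 28 days, starts Thu → 5 of (none)
Mar: 31 days, starts Thu → 5 of Thu, Fri, Sat ✓
Apr: 30 days, starts Sun → 5 of Sun, Mon
May: 31 days, starts Tue → 5 of Tue, Wed, Thu
Jun: 30 days, starts Fri → 5 of Fri, Sat ✓
Jul: 31 days, starts Sun → 5 of Sun, Mon, Tue
Aug: 31 days, starts Wed → 5 of Wed, Thu, Fri ✓
Sep: 30 days, starts Sat → 5 of Sat, Sun
Oct: 31 days, starts Mon → 5 of Mon, Tue, Wed
Nov: 30 days, starts Thu → 5 of Thu, Fri ✓
Dec: 31 days, starts Sat → 5 of Sat, Sun, Mon
Months with five Fridays: Mar, Jun, Aug, Nov.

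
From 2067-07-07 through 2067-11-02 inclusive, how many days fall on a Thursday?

2067-07-07 is a Thursday.
That's 119 days from start to end, counting both.
119 = 7 × 17, so the span is exactly 17 full weeks.
Each full week contributes one Thursday: 17 so far.
Total: 17.

17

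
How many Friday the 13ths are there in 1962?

The 13th falls on a Friday when the month's 13th has weekday Fri.
Jan 13 is Sat; Feb 13 is Tue; Mar 13 is Tue; Apr 13 is Fri ✓; May 13 is Sun; Jun 13 is Wed; Jul 13 is Fri ✓; Aug 13 is Mon; Sep 13 is Thu; Oct 13 is Sat; Nov 13 is Tue; Dec 13 is Thu.
Friday the 13ths: Apr, Jul.

2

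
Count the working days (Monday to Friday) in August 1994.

23 weekdays

1994-08-01 is a Monday.
The range spans 31 days (inclusive of both endpoints).
31 = 7 × 4 + 3, so there are 4 full weeks plus 3 extra days.
Each full week contributes 5 weekdays (Mon–Fri): 4 × 5 = 20.
The 3 extra days are Mon, Tue, Wed — 3 of them qualify.
Total: 20 + 3 = 23.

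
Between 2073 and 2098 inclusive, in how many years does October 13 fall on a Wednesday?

4

Day of week of October 13 in each year:
2073: Fri, 2074: Sat, 2075: Sun, 2076: Tue, 2077: Wed ✓, 2078: Thu, 2079: Fri, 2080: Sun, 2081: Mon, 2082: Tue, 2083: Wed ✓, 2084: Fri, 2085: Sat, 2086: Sun, 2087: Mon, 2088: Wed ✓, 2089: Thu, 2090: Fri, 2091: Sat, 2092: Mon, 2093: Tue, 2094: Wed ✓, 2095: Thu, 2096: Sat, 2097: Sun, 2098: Mon
Wednesdays: 2077, 2083, 2088, 2094.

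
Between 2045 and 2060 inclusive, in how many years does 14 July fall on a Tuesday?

2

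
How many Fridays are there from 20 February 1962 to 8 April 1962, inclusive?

20 February 1962 is a Tuesday.
That's 48 days from start to end, counting both.
48 = 7 × 6 + 6, so there are 6 full weeks plus 6 extra days.
Each full week contributes one Friday: 6 so far.
The 6 extra days are Tuesday, Wednesday, Thursday, Friday, Saturday, Sunday — 1 of them qualifies.
Total: 6 + 1 = 7.

7 Fridays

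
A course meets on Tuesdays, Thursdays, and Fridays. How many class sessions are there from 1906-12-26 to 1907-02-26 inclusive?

1906-12-26 is a Wednesday.
That's 63 days from start to end, counting both.
63 = 7 × 9, so the span is exactly 9 full weeks.
Each full week contributes 3 days from the set (Tue, Thu, Fri): 9 × 3 = 27.

27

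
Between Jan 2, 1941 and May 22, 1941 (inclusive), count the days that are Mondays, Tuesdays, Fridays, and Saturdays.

80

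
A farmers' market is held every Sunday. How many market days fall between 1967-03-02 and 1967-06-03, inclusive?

13 Sundays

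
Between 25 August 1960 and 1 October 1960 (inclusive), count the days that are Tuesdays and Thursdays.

11

25 August 1960 is a Thursday.
The range spans 38 days (inclusive of both endpoints).
38 = 7 × 5 + 3, so there are 5 full weeks plus 3 extra days.
Each full week contributes 2 days from the set (Tue, Thu): 5 × 2 = 10.
The 3 extra days are Thu, Fri, Sat — 1 of them qualifies.
Total: 10 + 1 = 11.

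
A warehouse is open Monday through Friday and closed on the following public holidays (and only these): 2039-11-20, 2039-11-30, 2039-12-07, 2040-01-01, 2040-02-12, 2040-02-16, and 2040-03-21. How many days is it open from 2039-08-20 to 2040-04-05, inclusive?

160

2039-08-20 is a Saturday.
From 2039-08-20 to 2040-04-05 is 230 days inclusive.
230 = 7 × 32 + 6, so there are 32 full weeks plus 6 extra days.
Each full week contributes 5 weekdays (Mon–Fri): 32 × 5 = 160.
The 6 extra days are Saturday, Sunday, Monday, Tuesday, Wednesday, Thursday — 4 of them qualify.
Total: 160 + 4 = 164.
Holidays: 2039-11-20 (Sun); 2039-11-30 (Wed); 2039-12-07 (Wed); 2040-01-01 (Sun); 2040-02-12 (Sun); 2040-02-16 (Thu); 2040-03-21 (Wed).
4 of the 7 holidays fall on weekdays; the rest are weekends and were already excluded.
Business days: 164 − 4 = 160.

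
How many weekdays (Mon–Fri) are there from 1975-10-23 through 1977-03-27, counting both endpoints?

372 weekdays

1975-10-23 is a Thursday.
That's 522 days from start to end, counting both.
522 = 7 × 74 + 4, so there are 74 full weeks plus 4 extra days.
Each full week contributes 5 weekdays (Mon–Fri): 74 × 5 = 370.
The 4 extra days are Thursday, Friday, Saturday, Sunday — 2 of them qualify.
Total: 370 + 2 = 372.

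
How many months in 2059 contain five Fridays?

4

A month has five Fridays exactly when Friday falls within its first (length − 28) days.
Jan: 31 days, starts Wed → 5 of Wed, Thu, Fri ✓
Feb: 28 days, starts Sat → 5 of (none)
Mar: 31 days, starts Sat → 5 of Sat, Sun, Mon
Apr: 30 days, starts Tue → 5 of Tue, Wed
May: 31 days, starts Thu → 5 of Thu, Fri, Sat ✓
Jun: 30 days, starts Sun → 5 of Sun, Mon
Jul: 31 days, starts Tue → 5 of Tue, Wed, Thu
Aug: 31 days, starts Fri → 5 of Fri, Sat, Sun ✓
Sep: 30 days, starts Mon → 5 of Mon, Tue
Oct: 31 days, starts Wed → 5 of Wed, Thu, Fri ✓
Nov: 30 days, starts Sat → 5 of Sat, Sun
Dec: 31 days, starts Mon → 5 of Mon, Tue, Wed
Months with five Fridays: Jan, May, Aug, Oct.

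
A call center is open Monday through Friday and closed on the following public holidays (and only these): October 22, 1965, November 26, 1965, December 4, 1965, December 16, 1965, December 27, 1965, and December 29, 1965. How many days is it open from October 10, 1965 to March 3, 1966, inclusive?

October 10, 1965 is a Sunday.
The range spans 145 days (inclusive of both endpoints).
145 = 7 × 20 + 5, so there are 20 full weeks plus 5 extra days.
Each full week contributes 5 weekdays (Mon–Fri): 20 × 5 = 100.
The 5 extra days are Sunday, Monday, Tuesday, Wednesday, Thursday — 4 of them qualify.
Total: 100 + 4 = 104.
Holidays: October 22, 1965 (Fri); November 26, 1965 (Fri); December 4, 1965 (Sat); December 16, 1965 (Thu); December 27, 1965 (Mon); December 29, 1965 (Wed).
5 of the 6 holidays fall on weekdays; the rest are weekends and were already excluded.
Business days: 104 − 5 = 99.

99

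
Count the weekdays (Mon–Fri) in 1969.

1969-01-01 is a Wednesday.
That's 365 days from start to end, counting both.
365 = 7 × 52 + 1, so there are 52 full weeks plus 1 extra day.
Each full week contributes 5 weekdays (Mon–Fri): 52 × 5 = 260.
The 1 extra day is Wednesday — 1 of them qualifies.
Total: 260 + 1 = 261.

261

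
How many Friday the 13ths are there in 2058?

The 13th falls on a Friday when the month's 13th has weekday Fri.
Jan 13 is Sun; Feb 13 is Wed; Mar 13 is Wed; Apr 13 is Sat; May 13 is Mon; Jun 13 is Thu; Jul 13 is Sat; Aug 13 is Tue; Sep 13 is Fri ✓; Oct 13 is Sun; Nov 13 is Wed; Dec 13 is Fri ✓.
Friday the 13ths: Sep, Dec.

2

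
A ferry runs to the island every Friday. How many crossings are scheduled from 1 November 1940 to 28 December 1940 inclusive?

1 November 1940 is a Friday.
From 1 November 1940 to 28 December 1940 is 58 days inclusive.
58 = 7 × 8 + 2, so there are 8 full weeks plus 2 extra days.
Each full week contributes one Friday: 8 so far.
The 2 extra days are Fri, Sat — 1 of them qualifies.
Total: 8 + 1 = 9.

9 Fridays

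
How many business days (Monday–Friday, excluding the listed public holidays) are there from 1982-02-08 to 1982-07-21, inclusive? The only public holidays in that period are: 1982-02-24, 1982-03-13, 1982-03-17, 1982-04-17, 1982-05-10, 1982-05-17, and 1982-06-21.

1982-02-08 is a Monday.
From 1982-02-08 to 1982-07-21 is 164 days inclusive.
164 = 7 × 23 + 3, so there are 23 full weeks plus 3 extra days.
Each full week contributes 5 weekdays (Mon–Fri): 23 × 5 = 115.
The 3 extra days are Monday, Tuesday, Wednesday — 3 of them qualify.
Total: 115 + 3 = 118.
Holidays: 1982-02-24 (Wed); 1982-03-13 (Sat); 1982-03-17 (Wed); 1982-04-17 (Sat); 1982-05-10 (Mon); 1982-05-17 (Mon); 1982-06-21 (Mon).
5 of the 7 holidays fall on weekdays; the rest are weekends and were already excluded.
Business days: 118 − 5 = 113.

113 business days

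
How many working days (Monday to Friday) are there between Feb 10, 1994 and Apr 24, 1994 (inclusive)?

52

Feb 10, 1994 is a Thursday.
From Feb 10, 1994 to Apr 24, 1994 is 74 days inclusive.
74 = 7 × 10 + 4, so there are 10 full weeks plus 4 extra days.
Each full week contributes 5 weekdays (Mon–Fri): 10 × 5 = 50.
The 4 extra days are Thu, Fri, Sat, Sun — 2 of them qualify.
Total: 50 + 2 = 52.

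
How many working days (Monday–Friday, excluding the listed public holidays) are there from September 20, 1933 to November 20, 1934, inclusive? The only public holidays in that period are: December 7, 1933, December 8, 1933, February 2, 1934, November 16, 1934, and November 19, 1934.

300

September 20, 1933 is a Wednesday.
The range spans 427 days (inclusive of both endpoints).
427 = 7 × 61, so the span is exactly 61 full weeks.
Each full week contributes 5 weekdays (Mon–Fri): 61 × 5 = 305.
Holidays: December 7, 1933 (Thu); December 8, 1933 (Fri); February 2, 1934 (Fri); November 16, 1934 (Fri); November 19, 1934 (Mon).
All 5 holidays fall on weekdays, so subtract 5.
Business days: 305 − 5 = 300.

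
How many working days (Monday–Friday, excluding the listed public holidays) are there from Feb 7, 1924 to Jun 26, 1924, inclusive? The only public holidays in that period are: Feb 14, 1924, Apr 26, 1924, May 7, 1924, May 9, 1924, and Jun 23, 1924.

97 working days

Feb 7, 1924 is a Thursday.
From Feb 7, 1924 to Jun 26, 1924 is 141 days inclusive.
141 = 7 × 20 + 1, so there are 20 full weeks plus 1 extra day.
Each full week contributes 5 weekdays (Mon–Fri): 20 × 5 = 100.
The 1 extra day is Thursday — 1 of them qualifies.
Total: 100 + 1 = 101.
Holidays: Feb 14, 1924 (Thu); Apr 26, 1924 (Sat); May 7, 1924 (Wed); May 9, 1924 (Fri); Jun 23, 1924 (Mon).
4 of the 5 holidays fall on weekdays; the rest are weekends and were already excluded.
Business days: 101 − 4 = 97.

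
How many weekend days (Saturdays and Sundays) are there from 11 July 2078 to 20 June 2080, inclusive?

202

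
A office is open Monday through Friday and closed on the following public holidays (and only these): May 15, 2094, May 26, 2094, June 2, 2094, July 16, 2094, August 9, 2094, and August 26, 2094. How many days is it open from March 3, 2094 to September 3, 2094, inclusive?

128

March 3, 2094 is a Wednesday.
The range spans 185 days (inclusive of both endpoints).
185 = 7 × 26 + 3, so there are 26 full weeks plus 3 extra days.
Each full week contributes 5 weekdays (Mon–Fri): 26 × 5 = 130.
The 3 extra days are Wed, Thu, Fri — 3 of them qualify.
Total: 130 + 3 = 133.
Holidays: May 15, 2094 (Sat); May 26, 2094 (Wed); June 2, 2094 (Wed); July 16, 2094 (Fri); August 9, 2094 (Mon); August 26, 2094 (Thu).
5 of the 6 holidays fall on weekdays; the rest are weekends and were already excluded.
Business days: 133 − 5 = 128.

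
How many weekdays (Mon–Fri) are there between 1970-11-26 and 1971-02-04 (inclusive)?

51

1970-11-26 is a Thursday.
From 1970-11-26 to 1971-02-04 is 71 days inclusive.
71 = 7 × 10 + 1, so there are 10 full weeks plus 1 extra day.
Each full week contributes 5 weekdays (Mon–Fri): 10 × 5 = 50.
The 1 extra day is Thursday — 1 of them qualifies.
Total: 50 + 1 = 51.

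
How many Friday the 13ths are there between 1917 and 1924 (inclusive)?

Friday-the-13ths by year:
1917: Apr, Jul
1918: Sep, Dec
1919: Jun
1920: Feb, Aug
1921: May
1922: Jan, Oct
1923: Apr, Jul
1924: Jun

13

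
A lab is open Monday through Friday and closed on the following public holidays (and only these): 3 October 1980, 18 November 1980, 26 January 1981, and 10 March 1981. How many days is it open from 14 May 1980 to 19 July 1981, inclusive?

304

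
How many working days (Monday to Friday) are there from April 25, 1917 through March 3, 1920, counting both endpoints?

April 25, 1917 is a Wednesday.
From April 25, 1917 to March 3, 1920 is 1044 days inclusive.
1044 = 7 × 149 + 1, so there are 149 full weeks plus 1 extra day.
Each full week contributes 5 weekdays (Mon–Fri): 149 × 5 = 745.
The 1 extra day is Wednesday — 1 of them qualifies.
Total: 745 + 1 = 746.

746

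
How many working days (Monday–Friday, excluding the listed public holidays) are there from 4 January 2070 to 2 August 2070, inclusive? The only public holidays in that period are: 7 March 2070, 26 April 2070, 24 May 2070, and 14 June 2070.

4 January 2070 is a Saturday.
From 4 January 2070 to 2 August 2070 is 211 days inclusive.
211 = 7 × 30 + 1, so there are 30 full weeks plus 1 extra day.
Each full week contributes 5 weekdays (Mon–Fri): 30 × 5 = 150.
The 1 extra day is Sat — none qualify.
Total: 150 + 0 = 150.
Holidays: 7 March 2070 (Fri); 26 April 2070 (Sat); 24 May 2070 (Sat); 14 June 2070 (Sat).
1 of the 4 holidays fall on weekdays; the rest are weekends and were already excluded.
Business days: 150 − 1 = 149.

149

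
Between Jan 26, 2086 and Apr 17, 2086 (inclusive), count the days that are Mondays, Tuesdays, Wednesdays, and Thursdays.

47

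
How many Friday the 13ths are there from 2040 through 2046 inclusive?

Friday-the-13ths by year:
2040: Jan, Apr, Jul
2041: Sep, Dec
2042: Jun
2043: Feb, Mar, Nov
2044: May
2045: Jan, Oct
2046: Apr, Jul

14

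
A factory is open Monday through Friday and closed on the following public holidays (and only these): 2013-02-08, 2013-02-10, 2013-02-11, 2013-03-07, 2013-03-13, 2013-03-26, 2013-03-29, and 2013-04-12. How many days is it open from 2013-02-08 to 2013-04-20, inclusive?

2013-02-08 is a Friday.
The range spans 72 days (inclusive of both endpoints).
72 = 7 × 10 + 2, so there are 10 full weeks plus 2 extra days.
Each full week contributes 5 weekdays (Mon–Fri): 10 × 5 = 50.
The 2 extra days are Fri, Sat — 1 of them qualifies.
Total: 50 + 1 = 51.
Holidays: 2013-02-08 (Fri); 2013-02-10 (Sun); 2013-02-11 (Mon); 2013-03-07 (Thu); 2013-03-13 (Wed); 2013-03-26 (Tue); 2013-03-29 (Fri); 2013-04-12 (Fri).
7 of the 8 holidays fall on weekdays; the rest are weekends and were already excluded.
Business days: 51 − 7 = 44.

44 working days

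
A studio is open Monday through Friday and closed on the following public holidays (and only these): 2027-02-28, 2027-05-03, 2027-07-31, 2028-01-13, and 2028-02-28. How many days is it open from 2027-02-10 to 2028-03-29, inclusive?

293

2027-02-10 is a Wednesday.
The range spans 414 days (inclusive of both endpoints).
414 = 7 × 59 + 1, so there are 59 full weeks plus 1 extra day.
Each full week contributes 5 weekdays (Mon–Fri): 59 × 5 = 295.
The 1 extra day is Wed — 1 of them qualifies.
Total: 295 + 1 = 296.
Holidays: 2027-02-28 (Sun); 2027-05-03 (Mon); 2027-07-31 (Sat); 2028-01-13 (Thu); 2028-02-28 (Mon).
3 of the 5 holidays fall on weekdays; the rest are weekends and were already excluded.
Business days: 296 − 3 = 293.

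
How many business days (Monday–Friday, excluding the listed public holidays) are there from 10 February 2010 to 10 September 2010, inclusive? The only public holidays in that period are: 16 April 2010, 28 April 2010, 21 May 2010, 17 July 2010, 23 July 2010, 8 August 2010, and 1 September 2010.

148 business days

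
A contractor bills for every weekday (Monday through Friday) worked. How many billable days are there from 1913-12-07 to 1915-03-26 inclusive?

1913-12-07 is a Sunday.
That's 475 days from start to end, counting both.
475 = 7 × 67 + 6, so there are 67 full weeks plus 6 extra days.
Each full week contributes 5 weekdays (Mon–Fri): 67 × 5 = 335.
The 6 extra days are Sunday, Monday, Tuesday, Wednesday, Thursday, Friday — 5 of them qualify.
Total: 335 + 5 = 340.

340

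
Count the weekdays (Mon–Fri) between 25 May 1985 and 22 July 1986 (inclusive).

25 May 1985 is a Saturday.
That's 424 days from start to end, counting both.
424 = 7 × 60 + 4, so there are 60 full weeks plus 4 extra days.
Each full week contributes 5 weekdays (Mon–Fri): 60 × 5 = 300.
The 4 extra days are Sat, Sun, Mon, Tue — 2 of them qualify.
Total: 300 + 2 = 302.

302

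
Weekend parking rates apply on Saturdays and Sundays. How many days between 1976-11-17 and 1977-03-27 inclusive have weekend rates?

38

1976-11-17 is a Wednesday.
From 1976-11-17 to 1977-03-27 is 131 days inclusive.
131 = 7 × 18 + 5, so there are 18 full weeks plus 5 extra days.
Each full week contributes 2 weekend days (Sat, Sun): 18 × 2 = 36.
The 5 extra days are Wed, Thu, Fri, Sat, Sun — 2 of them qualify.
Total: 36 + 2 = 38.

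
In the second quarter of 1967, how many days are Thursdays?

13

1967-04-01 is a Saturday.
From 1967-04-01 to 1967-06-30 is 91 days inclusive.
91 = 7 × 13, so the span is exactly 13 full weeks.
Each full week contributes one Thursday: 13 so far.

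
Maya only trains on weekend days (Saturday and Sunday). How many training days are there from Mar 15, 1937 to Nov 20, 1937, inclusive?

Mar 15, 1937 is a Monday.
The range spans 251 days (inclusive of both endpoints).
251 = 7 × 35 + 6, so there are 35 full weeks plus 6 extra days.
Each full week contributes 2 weekend days (Sat, Sun): 35 × 2 = 70.
The 6 extra days are Mon, Tue, Wed, Thu, Fri, Sat — 1 of them qualifies.
Total: 70 + 1 = 71.

71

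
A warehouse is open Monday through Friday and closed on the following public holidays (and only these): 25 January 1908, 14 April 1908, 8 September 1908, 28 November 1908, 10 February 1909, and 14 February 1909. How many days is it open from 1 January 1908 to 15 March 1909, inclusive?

1 January 1908 is a Wednesday.
The range spans 440 days (inclusive of both endpoints).
440 = 7 × 62 + 6, so there are 62 full weeks plus 6 extra days.
Each full week contributes 5 weekdays (Mon–Fri): 62 × 5 = 310.
The 6 extra days are Wednesday, Thursday, Friday, Saturday, Sunday, Monday — 4 of them qualify.
Total: 310 + 4 = 314.
Holidays: 25 January 1908 (Sat); 14 April 1908 (Tue); 8 September 1908 (Tue); 28 November 1908 (Sat); 10 February 1909 (Wed); 14 February 1909 (Sun).
3 of the 6 holidays fall on weekdays; the rest are weekends and were already excluded.
Business days: 314 − 3 = 311.

311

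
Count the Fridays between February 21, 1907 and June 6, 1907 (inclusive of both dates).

15

February 21, 1907 is a Thursday.
From February 21, 1907 to June 6, 1907 is 106 days inclusive.
106 = 7 × 15 + 1, so there are 15 full weeks plus 1 extra day.
Each full week contributes one Friday: 15 so far.
The 1 extra day is Thursday — none qualify.
Total: 15 + 0 = 15.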